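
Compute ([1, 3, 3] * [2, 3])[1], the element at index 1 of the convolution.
Use y[k] = Σ_i a[i]·b[k-i] at k=1. y[1] = 1×3 + 3×2 = 9

9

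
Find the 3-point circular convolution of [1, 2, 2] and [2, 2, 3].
Use y[k] = Σ_j x[j]·h[(k-j) mod 3]. y[0] = 1×2 + 2×3 + 2×2 = 12; y[1] = 1×2 + 2×2 + 2×3 = 12; y[2] = 1×3 + 2×2 + 2×2 = 11. Result: [12, 12, 11]

[12, 12, 11]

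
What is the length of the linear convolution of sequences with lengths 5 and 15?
Linear/full convolution length: m + n - 1 = 5 + 15 - 1 = 19

19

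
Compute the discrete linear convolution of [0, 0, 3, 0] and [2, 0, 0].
y[0] = 0×2 = 0; y[1] = 0×0 + 0×2 = 0; y[2] = 0×0 + 0×0 + 3×2 = 6; y[3] = 0×0 + 3×0 + 0×2 = 0; y[4] = 3×0 + 0×0 = 0; y[5] = 0×0 = 0

[0, 0, 6, 0, 0, 0]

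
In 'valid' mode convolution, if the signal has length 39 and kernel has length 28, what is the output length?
'Valid' mode counts only positions where the kernel fully overlaps the signal: m - n + 1 = 39 - 28 + 1 = 12

12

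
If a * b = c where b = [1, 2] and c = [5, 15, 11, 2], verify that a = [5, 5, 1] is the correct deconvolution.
Forward-compute [5, 5, 1] * [1, 2]: c[0] = 5×1 = 5; c[1] = 5×2 + 5×1 = 15; c[2] = 5×2 + 1×1 = 11; c[3] = 1×2 = 2 → [5, 15, 11, 2]. Matches given c = [5, 15, 11, 2], so verified.

Verified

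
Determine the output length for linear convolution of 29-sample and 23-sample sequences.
Linear/full convolution length: m + n - 1 = 29 + 23 - 1 = 51

51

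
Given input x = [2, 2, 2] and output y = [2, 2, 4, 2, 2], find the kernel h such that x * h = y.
Output length 5 = len(x) + len(h) - 1 ⇒ len(h) = 3. Solve h forward using h[k] = (y[k] - Σ_{i≥1} x[i]·h[k-i]) / x[0]: h[0] = y[0] / x[0] = 2 / 2 = 1; h[1] = (y[1] - 2×1) / x[0] = (2 - 2×1) / 2 = 0; h[2] = (y[2] - 2×0 - 2×1) / x[0] = (4 - 2×0 - 2×1) / 2 = 1. So h = [1, 0, 1]. Forward-check [2, 2, 2] * [1, 0, 1]: y[0] = 2×1 = 2; y[1] = 2×0 + 2×1 = 2; y[2] = 2×1 + 2×0 + 2×1 = 4; y[3] = 2×1 + 2×0 = 2; y[4] = 2×1 = 2 → [2, 2, 4, 2, 2] ✓

[1, 0, 1]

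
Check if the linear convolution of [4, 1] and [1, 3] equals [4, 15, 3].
Recompute linear convolution of [4, 1] and [1, 3]: y[0] = 4×1 = 4; y[1] = 4×3 + 1×1 = 13; y[2] = 1×3 = 3 → [4, 13, 3]. Compare to given [4, 15, 3]: they differ at index 1: given 15, correct 13, so answer: No

No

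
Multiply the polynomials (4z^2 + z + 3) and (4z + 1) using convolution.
Ascending coefficients: a = [3, 1, 4], b = [1, 4]. c[0] = 3×1 = 3; c[1] = 3×4 + 1×1 = 13; c[2] = 1×4 + 4×1 = 8; c[3] = 4×4 = 16. Result coefficients: [3, 13, 8, 16] → 16z^3 + 8z^2 + 13z + 3

16z^3 + 8z^2 + 13z + 3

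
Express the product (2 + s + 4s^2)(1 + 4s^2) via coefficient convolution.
Ascending coefficients: a = [2, 1, 4], b = [1, 0, 4]. c[0] = 2×1 = 2; c[1] = 2×0 + 1×1 = 1; c[2] = 2×4 + 1×0 + 4×1 = 12; c[3] = 1×4 + 4×0 = 4; c[4] = 4×4 = 16. Result coefficients: [2, 1, 12, 4, 16] → 2 + s + 12s^2 + 4s^3 + 16s^4

2 + s + 12s^2 + 4s^3 + 16s^4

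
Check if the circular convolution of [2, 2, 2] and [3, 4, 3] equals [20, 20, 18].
Recompute circular convolution of [2, 2, 2] and [3, 4, 3]: y[0] = 2×3 + 2×3 + 2×4 = 20; y[1] = 2×4 + 2×3 + 2×3 = 20; y[2] = 2×3 + 2×4 + 2×3 = 20 → [20, 20, 20]. Compare to given [20, 20, 18]: they differ at index 2: given 18, correct 20, so answer: No

No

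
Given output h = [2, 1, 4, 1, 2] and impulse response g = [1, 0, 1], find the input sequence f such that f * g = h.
Deconvolve h=[2, 1, 4, 1, 2] by g=[1, 0, 1]. Since g[0]=1, solve forward: f[0] = h[0] / 1 = 2; f[1] = (h[1] - 2×0) / 1 = 1; f[2] = (h[2] - 1×0 - 2×1) / 1 = 2. So f = [2, 1, 2]. Check by forward convolution: h[0] = 2×1 = 2; h[1] = 2×0 + 1×1 = 1; h[2] = 2×1 + 1×0 + 2×1 = 4; h[3] = 1×1 + 2×0 = 1; h[4] = 2×1 = 2

[2, 1, 2]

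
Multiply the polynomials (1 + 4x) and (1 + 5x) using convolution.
Ascending coefficients: a = [1, 4], b = [1, 5]. c[0] = 1×1 = 1; c[1] = 1×5 + 4×1 = 9; c[2] = 4×5 = 20. Result coefficients: [1, 9, 20] → 1 + 9x + 20x^2

1 + 9x + 20x^2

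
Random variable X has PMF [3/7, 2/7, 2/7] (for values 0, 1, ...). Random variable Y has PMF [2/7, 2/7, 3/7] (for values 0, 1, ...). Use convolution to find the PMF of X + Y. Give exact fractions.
P(X+Y=k) = Σ_i P(X=i)·P(Y=k-i) — a convolution of [3/7, 2/7, 2/7] and [2/7, 2/7, 3/7]. P(X+Y=0) = (3/7)×(2/7) = 6/49; P(X+Y=1) = (3/7)×(2/7) + (2/7)×(2/7) = 6/49 + 4/49 = 10/49; P(X+Y=2) = (3/7)×(3/7) + (2/7)×(2/7) + (2/7)×(2/7) = 9/49 + 4/49 + 4/49 = 17/49; P(X+Y=3) = (2/7)×(3/7) + (2/7)×(2/7) = 6/49 + 4/49 = 10/49; P(X+Y=4) = (2/7)×(3/7) = 6/49. PMF: [6/49, 10/49, 17/49, 10/49, 6/49] (sums to 1 ✓)

[6/49, 10/49, 17/49, 10/49, 6/49]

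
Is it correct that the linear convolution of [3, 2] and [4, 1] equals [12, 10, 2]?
Recompute linear convolution of [3, 2] and [4, 1]: y[0] = 3×4 = 12; y[1] = 3×1 + 2×4 = 11; y[2] = 2×1 = 2 → [12, 11, 2]. Compare to given [12, 10, 2]: they differ at index 1: given 10, correct 11, so answer: No

No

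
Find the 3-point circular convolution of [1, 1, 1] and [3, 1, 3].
Use y[k] = Σ_j x[j]·h[(k-j) mod 3]. y[0] = 1×3 + 1×3 + 1×1 = 7; y[1] = 1×1 + 1×3 + 1×3 = 7; y[2] = 1×3 + 1×1 + 1×3 = 7. Result: [7, 7, 7]

[7, 7, 7]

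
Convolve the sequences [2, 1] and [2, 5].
y[0] = 2×2 = 4; y[1] = 2×5 + 1×2 = 12; y[2] = 1×5 = 5

[4, 12, 5]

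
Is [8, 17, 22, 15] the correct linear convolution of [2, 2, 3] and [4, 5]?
Recompute linear convolution of [2, 2, 3] and [4, 5]: y[0] = 2×4 = 8; y[1] = 2×5 + 2×4 = 18; y[2] = 2×5 + 3×4 = 22; y[3] = 3×5 = 15 → [8, 18, 22, 15]. Compare to given [8, 17, 22, 15]: they differ at index 1: given 17, correct 18, so answer: No

No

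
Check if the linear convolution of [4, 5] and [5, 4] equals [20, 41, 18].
Recompute linear convolution of [4, 5] and [5, 4]: y[0] = 4×5 = 20; y[1] = 4×4 + 5×5 = 41; y[2] = 5×4 = 20 → [20, 41, 20]. Compare to given [20, 41, 18]: they differ at index 2: given 18, correct 20, so answer: No

No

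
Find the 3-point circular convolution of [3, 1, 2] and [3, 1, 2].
Use y[k] = Σ_j f[j]·g[(k-j) mod 3]. y[0] = 3×3 + 1×2 + 2×1 = 13; y[1] = 3×1 + 1×3 + 2×2 = 10; y[2] = 3×2 + 1×1 + 2×3 = 13. Result: [13, 10, 13]

[13, 10, 13]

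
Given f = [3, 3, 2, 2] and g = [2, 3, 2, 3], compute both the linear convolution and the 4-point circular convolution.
Linear: y_lin[0] = 3×2 = 6; y_lin[1] = 3×3 + 3×2 = 15; y_lin[2] = 3×2 + 3×3 + 2×2 = 19; y_lin[3] = 3×3 + 3×2 + 2×3 + 2×2 = 25; y_lin[4] = 3×3 + 2×2 + 2×3 = 19; y_lin[5] = 2×3 + 2×2 = 10; y_lin[6] = 2×3 = 6 → [6, 15, 19, 25, 19, 10, 6]. Circular (length 4): y[0] = 3×2 + 3×3 + 2×2 + 2×3 = 25; y[1] = 3×3 + 3×2 + 2×3 + 2×2 = 25; y[2] = 3×2 + 3×3 + 2×2 + 2×3 = 25; y[3] = 3×3 + 3×2 + 2×3 + 2×2 = 25 → [25, 25, 25, 25]

Linear: [6, 15, 19, 25, 19, 10, 6], Circular: [25, 25, 25, 25]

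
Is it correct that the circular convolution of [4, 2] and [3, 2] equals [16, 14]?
Recompute circular convolution of [4, 2] and [3, 2]: y[0] = 4×3 + 2×2 = 16; y[1] = 4×2 + 2×3 = 14 → [16, 14]. Given [16, 14] matches, so answer: Yes

Yes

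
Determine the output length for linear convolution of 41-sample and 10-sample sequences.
Linear/full convolution length: m + n - 1 = 41 + 10 - 1 = 50

50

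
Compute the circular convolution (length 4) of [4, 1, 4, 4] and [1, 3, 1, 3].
Use y[k] = Σ_j f[j]·g[(k-j) mod 4]. y[0] = 4×1 + 1×3 + 4×1 + 4×3 = 23; y[1] = 4×3 + 1×1 + 4×3 + 4×1 = 29; y[2] = 4×1 + 1×3 + 4×1 + 4×3 = 23; y[3] = 4×3 + 1×1 + 4×3 + 4×1 = 29. Result: [23, 29, 23, 29]

[23, 29, 23, 29]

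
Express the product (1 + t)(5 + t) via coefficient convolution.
Ascending coefficients: a = [1, 1], b = [5, 1]. c[0] = 1×5 = 5; c[1] = 1×1 + 1×5 = 6; c[2] = 1×1 = 1. Result coefficients: [5, 6, 1] → 5 + 6t + t^2

5 + 6t + t^2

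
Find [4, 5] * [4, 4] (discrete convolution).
y[0] = 4×4 = 16; y[1] = 4×4 + 5×4 = 36; y[2] = 5×4 = 20

[16, 36, 20]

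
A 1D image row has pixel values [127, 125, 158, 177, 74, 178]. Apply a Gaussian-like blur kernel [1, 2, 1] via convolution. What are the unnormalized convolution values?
Convolve image row [127, 125, 158, 177, 74, 178] with kernel [1, 2, 1]: y[0] = 127×1 = 127; y[1] = 127×2 + 125×1 = 379; y[2] = 127×1 + 125×2 + 158×1 = 535; y[3] = 125×1 + 158×2 + 177×1 = 618; y[4] = 158×1 + 177×2 + 74×1 = 586; y[5] = 177×1 + 74×2 + 178×1 = 503; y[6] = 74×1 + 178×2 = 430; y[7] = 178×1 = 178 → [127, 379, 535, 618, 586, 503, 430, 178]. Normalization factor = sum(kernel) = 4.

[127, 379, 535, 618, 586, 503, 430, 178]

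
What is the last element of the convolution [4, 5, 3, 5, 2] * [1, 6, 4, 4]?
Use y[k] = Σ_i a[i]·b[k-i] at k=7. y[7] = 2×4 = 8

8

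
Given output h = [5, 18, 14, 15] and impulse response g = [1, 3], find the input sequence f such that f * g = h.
Deconvolve h=[5, 18, 14, 15] by g=[1, 3]. Since g[0]=1, solve forward: f[0] = h[0] / 1 = 5; f[1] = (h[1] - 5×3) / 1 = 3; f[2] = (h[2] - 3×3) / 1 = 5. So f = [5, 3, 5]. Check by forward convolution: h[0] = 5×1 = 5; h[1] = 5×3 + 3×1 = 18; h[2] = 3×3 + 5×1 = 14; h[3] = 5×3 = 15

[5, 3, 5]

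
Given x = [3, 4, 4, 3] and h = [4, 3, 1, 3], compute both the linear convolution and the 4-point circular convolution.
Linear: y_lin[0] = 3×4 = 12; y_lin[1] = 3×3 + 4×4 = 25; y_lin[2] = 3×1 + 4×3 + 4×4 = 31; y_lin[3] = 3×3 + 4×1 + 4×3 + 3×4 = 37; y_lin[4] = 4×3 + 4×1 + 3×3 = 25; y_lin[5] = 4×3 + 3×1 = 15; y_lin[6] = 3×3 = 9 → [12, 25, 31, 37, 25, 15, 9]. Circular (length 4): y[0] = 3×4 + 4×3 + 4×1 + 3×3 = 37; y[1] = 3×3 + 4×4 + 4×3 + 3×1 = 40; y[2] = 3×1 + 4×3 + 4×4 + 3×3 = 40; y[3] = 3×3 + 4×1 + 4×3 + 3×4 = 37 → [37, 40, 40, 37]

Linear: [12, 25, 31, 37, 25, 15, 9], Circular: [37, 40, 40, 37]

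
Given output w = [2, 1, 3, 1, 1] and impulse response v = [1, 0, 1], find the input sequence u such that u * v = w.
Deconvolve w=[2, 1, 3, 1, 1] by v=[1, 0, 1]. Since v[0]=1, solve forward: u[0] = w[0] / 1 = 2; u[1] = (w[1] - 2×0) / 1 = 1; u[2] = (w[2] - 1×0 - 2×1) / 1 = 1. So u = [2, 1, 1]. Check by forward convolution: w[0] = 2×1 = 2; w[1] = 2×0 + 1×1 = 1; w[2] = 2×1 + 1×0 + 1×1 = 3; w[3] = 1×1 + 1×0 = 1; w[4] = 1×1 = 1

[2, 1, 1]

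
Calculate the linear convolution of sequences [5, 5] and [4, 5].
y[0] = 5×4 = 20; y[1] = 5×5 + 5×4 = 45; y[2] = 5×5 = 25

[20, 45, 25]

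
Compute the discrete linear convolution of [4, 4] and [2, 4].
y[0] = 4×2 = 8; y[1] = 4×4 + 4×2 = 24; y[2] = 4×4 = 16

[8, 24, 16]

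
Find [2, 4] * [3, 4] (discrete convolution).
y[0] = 2×3 = 6; y[1] = 2×4 + 4×3 = 20; y[2] = 4×4 = 16

[6, 20, 16]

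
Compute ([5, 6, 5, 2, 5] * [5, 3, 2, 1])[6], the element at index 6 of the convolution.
Use y[k] = Σ_i a[i]·b[k-i] at k=6. y[6] = 2×1 + 5×2 = 12

12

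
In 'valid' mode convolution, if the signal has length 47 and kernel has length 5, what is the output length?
'Valid' mode counts only positions where the kernel fully overlaps the signal: m - n + 1 = 47 - 5 + 1 = 43

43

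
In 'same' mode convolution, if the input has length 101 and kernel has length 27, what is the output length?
'Same' mode returns an output with the same length as the input: 101

101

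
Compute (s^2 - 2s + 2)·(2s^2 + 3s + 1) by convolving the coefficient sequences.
Ascending coefficients: a = [2, -2, 1], b = [1, 3, 2]. c[0] = 2×1 = 2; c[1] = 2×3 + -2×1 = 4; c[2] = 2×2 + -2×3 + 1×1 = -1; c[3] = -2×2 + 1×3 = -1; c[4] = 1×2 = 2. Result coefficients: [2, 4, -1, -1, 2] → 2s^4 - s^3 - s^2 + 4s + 2

2s^4 - s^3 - s^2 + 4s + 2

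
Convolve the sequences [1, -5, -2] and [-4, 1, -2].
y[0] = 1×-4 = -4; y[1] = 1×1 + -5×-4 = 21; y[2] = 1×-2 + -5×1 + -2×-4 = 1; y[3] = -5×-2 + -2×1 = 8; y[4] = -2×-2 = 4

[-4, 21, 1, 8, 4]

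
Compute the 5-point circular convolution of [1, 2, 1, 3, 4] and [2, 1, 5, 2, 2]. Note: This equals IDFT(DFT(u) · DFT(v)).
Either evaluate y[k] = Σ_j u[j]·v[(k-j) mod 5] directly, or use IDFT(DFT(u) · DFT(v)). y[0] = 1×2 + 2×2 + 1×2 + 3×5 + 4×1 = 27; y[1] = 1×1 + 2×2 + 1×2 + 3×2 + 4×5 = 33; y[2] = 1×5 + 2×1 + 1×2 + 3×2 + 4×2 = 23; y[3] = 1×2 + 2×5 + 1×1 + 3×2 + 4×2 = 27; y[4] = 1×2 + 2×2 + 1×5 + 3×1 + 4×2 = 22. Result: [27, 33, 23, 27, 22]

[27, 33, 23, 27, 22]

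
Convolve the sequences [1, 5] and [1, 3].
y[0] = 1×1 = 1; y[1] = 1×3 + 5×1 = 8; y[2] = 5×3 = 15

[1, 8, 15]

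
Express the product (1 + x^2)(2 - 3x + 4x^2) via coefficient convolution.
Ascending coefficients: a = [1, 0, 1], b = [2, -3, 4]. c[0] = 1×2 = 2; c[1] = 1×-3 + 0×2 = -3; c[2] = 1×4 + 0×-3 + 1×2 = 6; c[3] = 0×4 + 1×-3 = -3; c[4] = 1×4 = 4. Result coefficients: [2, -3, 6, -3, 4] → 2 - 3x + 6x^2 - 3x^3 + 4x^4

2 - 3x + 6x^2 - 3x^3 + 4x^4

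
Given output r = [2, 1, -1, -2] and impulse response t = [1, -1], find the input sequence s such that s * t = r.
Deconvolve r=[2, 1, -1, -2] by t=[1, -1]. Since t[0]=1, solve forward: s[0] = r[0] / 1 = 2; s[1] = (r[1] - 2×-1) / 1 = 3; s[2] = (r[2] - 3×-1) / 1 = 2. So s = [2, 3, 2]. Check by forward convolution: r[0] = 2×1 = 2; r[1] = 2×-1 + 3×1 = 1; r[2] = 3×-1 + 2×1 = -1; r[3] = 2×-1 = -2

[2, 3, 2]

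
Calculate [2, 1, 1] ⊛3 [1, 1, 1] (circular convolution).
Use y[k] = Σ_j x[j]·h[(k-j) mod 3]. y[0] = 2×1 + 1×1 + 1×1 = 4; y[1] = 2×1 + 1×1 + 1×1 = 4; y[2] = 2×1 + 1×1 + 1×1 = 4. Result: [4, 4, 4]

[4, 4, 4]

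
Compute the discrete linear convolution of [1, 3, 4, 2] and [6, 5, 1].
y[0] = 1×6 = 6; y[1] = 1×5 + 3×6 = 23; y[2] = 1×1 + 3×5 + 4×6 = 40; y[3] = 3×1 + 4×5 + 2×6 = 35; y[4] = 4×1 + 2×5 = 14; y[5] = 2×1 = 2

[6, 23, 40, 35, 14, 2]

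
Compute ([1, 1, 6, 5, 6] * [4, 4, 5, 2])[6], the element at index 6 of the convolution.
Use y[k] = Σ_i a[i]·b[k-i] at k=6. y[6] = 5×2 + 6×5 = 40

40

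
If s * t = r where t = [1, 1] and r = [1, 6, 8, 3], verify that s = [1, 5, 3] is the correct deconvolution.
Forward-compute [1, 5, 3] * [1, 1]: r[0] = 1×1 = 1; r[1] = 1×1 + 5×1 = 6; r[2] = 5×1 + 3×1 = 8; r[3] = 3×1 = 3 → [1, 6, 8, 3]. Matches given r = [1, 6, 8, 3], so verified.

Verified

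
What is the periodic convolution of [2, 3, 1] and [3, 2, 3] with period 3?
Use y[k] = Σ_j f[j]·g[(k-j) mod 3]. y[0] = 2×3 + 3×3 + 1×2 = 17; y[1] = 2×2 + 3×3 + 1×3 = 16; y[2] = 2×3 + 3×2 + 1×3 = 15. Result: [17, 16, 15]

[17, 16, 15]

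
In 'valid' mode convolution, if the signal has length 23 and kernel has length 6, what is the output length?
'Valid' mode counts only positions where the kernel fully overlaps the signal: m - n + 1 = 23 - 6 + 1 = 18

18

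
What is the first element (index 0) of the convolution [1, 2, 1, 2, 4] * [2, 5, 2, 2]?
Use y[k] = Σ_i a[i]·b[k-i] at k=0. y[0] = 1×2 = 2

2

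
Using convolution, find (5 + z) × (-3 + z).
Ascending coefficients: a = [5, 1], b = [-3, 1]. c[0] = 5×-3 = -15; c[1] = 5×1 + 1×-3 = 2; c[2] = 1×1 = 1. Result coefficients: [-15, 2, 1] → -15 + 2z + z^2

-15 + 2z + z^2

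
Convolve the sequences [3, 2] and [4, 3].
y[0] = 3×4 = 12; y[1] = 3×3 + 2×4 = 17; y[2] = 2×3 = 6

[12, 17, 6]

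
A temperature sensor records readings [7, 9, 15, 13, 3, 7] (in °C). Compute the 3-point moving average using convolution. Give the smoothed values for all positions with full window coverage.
3-point moving average kernel = [1, 1, 1]. Apply in 'valid' mode (full window coverage): avg[0] = (7 + 9 + 15) / 3 = 10.33; avg[1] = (9 + 15 + 13) / 3 = 12.33; avg[2] = (15 + 13 + 3) / 3 = 10.33; avg[3] = (13 + 3 + 7) / 3 = 7.67. Smoothed values: [10.33, 12.33, 10.33, 7.67]

[10.33, 12.33, 10.33, 7.67]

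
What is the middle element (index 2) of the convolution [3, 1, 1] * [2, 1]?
Use y[k] = Σ_i a[i]·b[k-i] at k=2. y[2] = 1×1 + 1×2 = 3

3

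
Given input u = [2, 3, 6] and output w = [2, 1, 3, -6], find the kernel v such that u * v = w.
Output length 4 = len(u) + len(v) - 1 ⇒ len(v) = 2. Solve v forward using v[k] = (w[k] - Σ_{i≥1} u[i]·v[k-i]) / u[0]: v[0] = w[0] / u[0] = 2 / 2 = 1; v[1] = (w[1] - 3×1) / u[0] = (1 - 3×1) / 2 = -1. So v = [1, -1]. Forward-check [2, 3, 6] * [1, -1]: w[0] = 2×1 = 2; w[1] = 2×-1 + 3×1 = 1; w[2] = 3×-1 + 6×1 = 3; w[3] = 6×-1 = -6 → [2, 1, 3, -6] ✓

[1, -1]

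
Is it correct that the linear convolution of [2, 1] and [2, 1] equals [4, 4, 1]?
Recompute linear convolution of [2, 1] and [2, 1]: y[0] = 2×2 = 4; y[1] = 2×1 + 1×2 = 4; y[2] = 1×1 = 1 → [4, 4, 1]. Given [4, 4, 1] matches, so answer: Yes

Yes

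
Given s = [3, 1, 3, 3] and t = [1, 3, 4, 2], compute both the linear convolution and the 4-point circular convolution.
Linear: y_lin[0] = 3×1 = 3; y_lin[1] = 3×3 + 1×1 = 10; y_lin[2] = 3×4 + 1×3 + 3×1 = 18; y_lin[3] = 3×2 + 1×4 + 3×3 + 3×1 = 22; y_lin[4] = 1×2 + 3×4 + 3×3 = 23; y_lin[5] = 3×2 + 3×4 = 18; y_lin[6] = 3×2 = 6 → [3, 10, 18, 22, 23, 18, 6]. Circular (length 4): y[0] = 3×1 + 1×2 + 3×4 + 3×3 = 26; y[1] = 3×3 + 1×1 + 3×2 + 3×4 = 28; y[2] = 3×4 + 1×3 + 3×1 + 3×2 = 24; y[3] = 3×2 + 1×4 + 3×3 + 3×1 = 22 → [26, 28, 24, 22]

Linear: [3, 10, 18, 22, 23, 18, 6], Circular: [26, 28, 24, 22]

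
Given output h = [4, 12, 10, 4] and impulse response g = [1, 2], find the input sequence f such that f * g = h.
Deconvolve h=[4, 12, 10, 4] by g=[1, 2]. Since g[0]=1, solve forward: f[0] = h[0] / 1 = 4; f[1] = (h[1] - 4×2) / 1 = 4; f[2] = (h[2] - 4×2) / 1 = 2. So f = [4, 4, 2]. Check by forward convolution: h[0] = 4×1 = 4; h[1] = 4×2 + 4×1 = 12; h[2] = 4×2 + 2×1 = 10; h[3] = 2×2 = 4

[4, 4, 2]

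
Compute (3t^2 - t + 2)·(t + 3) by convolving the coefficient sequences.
Ascending coefficients: a = [2, -1, 3], b = [3, 1]. c[0] = 2×3 = 6; c[1] = 2×1 + -1×3 = -1; c[2] = -1×1 + 3×3 = 8; c[3] = 3×1 = 3. Result coefficients: [6, -1, 8, 3] → 3t^3 + 8t^2 - t + 6

3t^3 + 8t^2 - t + 6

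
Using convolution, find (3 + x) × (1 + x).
Ascending coefficients: a = [3, 1], b = [1, 1]. c[0] = 3×1 = 3; c[1] = 3×1 + 1×1 = 4; c[2] = 1×1 = 1. Result coefficients: [3, 4, 1] → 3 + 4x + x^2

3 + 4x + x^2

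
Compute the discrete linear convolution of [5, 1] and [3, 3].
y[0] = 5×3 = 15; y[1] = 5×3 + 1×3 = 18; y[2] = 1×3 = 3

[15, 18, 3]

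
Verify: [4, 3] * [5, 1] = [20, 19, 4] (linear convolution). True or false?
Recompute linear convolution of [4, 3] and [5, 1]: y[0] = 4×5 = 20; y[1] = 4×1 + 3×5 = 19; y[2] = 3×1 = 3 → [20, 19, 3]. Compare to given [20, 19, 4]: they differ at index 2: given 4, correct 3, so answer: No

No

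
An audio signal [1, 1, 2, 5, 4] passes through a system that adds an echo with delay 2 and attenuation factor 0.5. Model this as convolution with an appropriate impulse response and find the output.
Direct-path + delayed-attenuated-path model → impulse response h = [1, 0, 0.5] (1 at lag 0, 0.5 at lag 2). Output y[n] = x[n] + 0.5·x[n - 2] (with x[n] = 0 outside 0..4): y[0] = 1 + 0.5×0 = 1; y[1] = 1 + 0.5×0 = 1; y[2] = 2 + 0.5×1 = 2.5; y[3] = 5 + 0.5×1 = 5.5; y[4] = 4 + 0.5×2 = 5.0; y[5] = 0 + 0.5×5 = 2.5; y[6] = 0 + 0.5×4 = 2.0. So y = [1, 1, 2.5, 5.5, 5.0, 2.5, 2.0]

[1, 1, 2.5, 5.5, 5.0, 2.5, 2.0]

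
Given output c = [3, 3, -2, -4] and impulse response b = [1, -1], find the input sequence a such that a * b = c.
Deconvolve c=[3, 3, -2, -4] by b=[1, -1]. Since b[0]=1, solve forward: a[0] = c[0] / 1 = 3; a[1] = (c[1] - 3×-1) / 1 = 6; a[2] = (c[2] - 6×-1) / 1 = 4. So a = [3, 6, 4]. Check by forward convolution: c[0] = 3×1 = 3; c[1] = 3×-1 + 6×1 = 3; c[2] = 6×-1 + 4×1 = -2; c[3] = 4×-1 = -4

[3, 6, 4]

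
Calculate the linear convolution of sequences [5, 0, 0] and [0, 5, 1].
y[0] = 5×0 = 0; y[1] = 5×5 + 0×0 = 25; y[2] = 5×1 + 0×5 + 0×0 = 5; y[3] = 0×1 + 0×5 = 0; y[4] = 0×1 = 0

[0, 25, 5, 0, 0]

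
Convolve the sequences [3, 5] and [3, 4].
y[0] = 3×3 = 9; y[1] = 3×4 + 5×3 = 27; y[2] = 5×4 = 20

[9, 27, 20]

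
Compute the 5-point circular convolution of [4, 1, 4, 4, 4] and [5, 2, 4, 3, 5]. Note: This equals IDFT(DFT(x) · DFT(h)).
Either evaluate y[k] = Σ_j x[j]·h[(k-j) mod 5] directly, or use IDFT(DFT(x) · DFT(h)). y[0] = 4×5 + 1×5 + 4×3 + 4×4 + 4×2 = 61; y[1] = 4×2 + 1×5 + 4×5 + 4×3 + 4×4 = 61; y[2] = 4×4 + 1×2 + 4×5 + 4×5 + 4×3 = 70; y[3] = 4×3 + 1×4 + 4×2 + 4×5 + 4×5 = 64; y[4] = 4×5 + 1×3 + 4×4 + 4×2 + 4×5 = 67. Result: [61, 61, 70, 64, 67]

[61, 61, 70, 64, 67]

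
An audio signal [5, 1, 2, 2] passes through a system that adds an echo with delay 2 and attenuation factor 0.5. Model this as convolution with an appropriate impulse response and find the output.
Direct-path + delayed-attenuated-path model → impulse response h = [1, 0, 0.5] (1 at lag 0, 0.5 at lag 2). Output y[n] = x[n] + 0.5·x[n - 2] (with x[n] = 0 outside 0..3): y[0] = 5 + 0.5×0 = 5; y[1] = 1 + 0.5×0 = 1; y[2] = 2 + 0.5×5 = 4.5; y[3] = 2 + 0.5×1 = 2.5; y[4] = 0 + 0.5×2 = 1.0; y[5] = 0 + 0.5×2 = 1.0. So y = [5, 1, 4.5, 2.5, 1.0, 1.0]

[5, 1, 4.5, 2.5, 1.0, 1.0]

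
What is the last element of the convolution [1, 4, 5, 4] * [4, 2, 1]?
Use y[k] = Σ_i a[i]·b[k-i] at k=5. y[5] = 4×1 = 4

4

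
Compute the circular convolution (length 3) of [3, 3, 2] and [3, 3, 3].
Use y[k] = Σ_j a[j]·b[(k-j) mod 3]. y[0] = 3×3 + 3×3 + 2×3 = 24; y[1] = 3×3 + 3×3 + 2×3 = 24; y[2] = 3×3 + 3×3 + 2×3 = 24. Result: [24, 24, 24]

[24, 24, 24]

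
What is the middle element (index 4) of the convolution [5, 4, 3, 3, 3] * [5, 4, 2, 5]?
Use y[k] = Σ_i a[i]·b[k-i] at k=4. y[4] = 4×5 + 3×2 + 3×4 + 3×5 = 53

53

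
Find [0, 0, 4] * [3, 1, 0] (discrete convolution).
y[0] = 0×3 = 0; y[1] = 0×1 + 0×3 = 0; y[2] = 0×0 + 0×1 + 4×3 = 12; y[3] = 0×0 + 4×1 = 4; y[4] = 4×0 = 0

[0, 0, 12, 4, 0]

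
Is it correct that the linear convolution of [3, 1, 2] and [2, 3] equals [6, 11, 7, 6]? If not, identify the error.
Recompute linear convolution of [3, 1, 2] and [2, 3]: y[0] = 3×2 = 6; y[1] = 3×3 + 1×2 = 11; y[2] = 1×3 + 2×2 = 7; y[3] = 2×3 = 6 → [6, 11, 7, 6]. Given [6, 11, 7, 6] matches, so answer: Yes

Yes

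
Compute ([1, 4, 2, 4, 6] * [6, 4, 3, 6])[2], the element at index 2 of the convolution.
Use y[k] = Σ_i a[i]·b[k-i] at k=2. y[2] = 1×3 + 4×4 + 2×6 = 31

31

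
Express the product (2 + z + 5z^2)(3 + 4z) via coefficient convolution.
Ascending coefficients: a = [2, 1, 5], b = [3, 4]. c[0] = 2×3 = 6; c[1] = 2×4 + 1×3 = 11; c[2] = 1×4 + 5×3 = 19; c[3] = 5×4 = 20. Result coefficients: [6, 11, 19, 20] → 6 + 11z + 19z^2 + 20z^3

6 + 11z + 19z^2 + 20z^3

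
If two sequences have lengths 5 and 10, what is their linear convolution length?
Linear/full convolution length: m + n - 1 = 5 + 10 - 1 = 14

14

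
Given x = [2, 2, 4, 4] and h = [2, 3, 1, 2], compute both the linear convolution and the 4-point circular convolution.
Linear: y_lin[0] = 2×2 = 4; y_lin[1] = 2×3 + 2×2 = 10; y_lin[2] = 2×1 + 2×3 + 4×2 = 16; y_lin[3] = 2×2 + 2×1 + 4×3 + 4×2 = 26; y_lin[4] = 2×2 + 4×1 + 4×3 = 20; y_lin[5] = 4×2 + 4×1 = 12; y_lin[6] = 4×2 = 8 → [4, 10, 16, 26, 20, 12, 8]. Circular (length 4): y[0] = 2×2 + 2×2 + 4×1 + 4×3 = 24; y[1] = 2×3 + 2×2 + 4×2 + 4×1 = 22; y[2] = 2×1 + 2×3 + 4×2 + 4×2 = 24; y[3] = 2×2 + 2×1 + 4×3 + 4×2 = 26 → [24, 22, 24, 26]

Linear: [4, 10, 16, 26, 20, 12, 8], Circular: [24, 22, 24, 26]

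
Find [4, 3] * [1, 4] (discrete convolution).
y[0] = 4×1 = 4; y[1] = 4×4 + 3×1 = 19; y[2] = 3×4 = 12

[4, 19, 12]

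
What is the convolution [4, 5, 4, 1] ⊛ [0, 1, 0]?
y[0] = 4×0 = 0; y[1] = 4×1 + 5×0 = 4; y[2] = 4×0 + 5×1 + 4×0 = 5; y[3] = 5×0 + 4×1 + 1×0 = 4; y[4] = 4×0 + 1×1 = 1; y[5] = 1×0 = 0

[0, 4, 5, 4, 1, 0]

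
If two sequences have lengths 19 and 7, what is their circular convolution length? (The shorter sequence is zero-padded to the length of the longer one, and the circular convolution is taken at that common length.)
Circular convolution (zero-padding the shorter input) has length max(m, n) = max(19, 7) = 19

19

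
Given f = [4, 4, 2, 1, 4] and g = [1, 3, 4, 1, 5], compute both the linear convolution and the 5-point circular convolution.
Linear: y_lin[0] = 4×1 = 4; y_lin[1] = 4×3 + 4×1 = 16; y_lin[2] = 4×4 + 4×3 + 2×1 = 30; y_lin[3] = 4×1 + 4×4 + 2×3 + 1×1 = 27; y_lin[4] = 4×5 + 4×1 + 2×4 + 1×3 + 4×1 = 39; y_lin[5] = 4×5 + 2×1 + 1×4 + 4×3 = 38; y_lin[6] = 2×5 + 1×1 + 4×4 = 27; y_lin[7] = 1×5 + 4×1 = 9; y_lin[8] = 4×5 = 20 → [4, 16, 30, 27, 39, 38, 27, 9, 20]. Circular (length 5): y[0] = 4×1 + 4×5 + 2×1 + 1×4 + 4×3 = 42; y[1] = 4×3 + 4×1 + 2×5 + 1×1 + 4×4 = 43; y[2] = 4×4 + 4×3 + 2×1 + 1×5 + 4×1 = 39; y[3] = 4×1 + 4×4 + 2×3 + 1×1 + 4×5 = 47; y[4] = 4×5 + 4×1 + 2×4 + 1×3 + 4×1 = 39 → [42, 43, 39, 47, 39]

Linear: [4, 16, 30, 27, 39, 38, 27, 9, 20], Circular: [42, 43, 39, 47, 39]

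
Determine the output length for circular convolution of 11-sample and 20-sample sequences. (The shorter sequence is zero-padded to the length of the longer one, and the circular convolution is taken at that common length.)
Circular convolution (zero-padding the shorter input) has length max(m, n) = max(11, 20) = 20

20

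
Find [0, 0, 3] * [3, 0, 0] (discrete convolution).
y[0] = 0×3 = 0; y[1] = 0×0 + 0×3 = 0; y[2] = 0×0 + 0×0 + 3×3 = 9; y[3] = 0×0 + 3×0 = 0; y[4] = 3×0 = 0

[0, 0, 9, 0, 0]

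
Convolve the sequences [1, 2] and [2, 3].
y[0] = 1×2 = 2; y[1] = 1×3 + 2×2 = 7; y[2] = 2×3 = 6

[2, 7, 6]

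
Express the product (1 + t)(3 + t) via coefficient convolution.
Ascending coefficients: a = [1, 1], b = [3, 1]. c[0] = 1×3 = 3; c[1] = 1×1 + 1×3 = 4; c[2] = 1×1 = 1. Result coefficients: [3, 4, 1] → 3 + 4t + t^2

3 + 4t + t^2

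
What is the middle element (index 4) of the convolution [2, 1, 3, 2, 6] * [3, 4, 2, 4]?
Use y[k] = Σ_i a[i]·b[k-i] at k=4. y[4] = 1×4 + 3×2 + 2×4 + 6×3 = 36

36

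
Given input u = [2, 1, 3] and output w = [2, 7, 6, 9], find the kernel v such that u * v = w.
Output length 4 = len(u) + len(v) - 1 ⇒ len(v) = 2. Solve v forward using v[k] = (w[k] - Σ_{i≥1} u[i]·v[k-i]) / u[0]: v[0] = w[0] / u[0] = 2 / 2 = 1; v[1] = (w[1] - 1×1) / u[0] = (7 - 1×1) / 2 = 3. So v = [1, 3]. Forward-check [2, 1, 3] * [1, 3]: w[0] = 2×1 = 2; w[1] = 2×3 + 1×1 = 7; w[2] = 1×3 + 3×1 = 6; w[3] = 3×3 = 9 → [2, 7, 6, 9] ✓

[1, 3]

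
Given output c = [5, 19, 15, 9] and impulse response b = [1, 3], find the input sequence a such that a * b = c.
Deconvolve c=[5, 19, 15, 9] by b=[1, 3]. Since b[0]=1, solve forward: a[0] = c[0] / 1 = 5; a[1] = (c[1] - 5×3) / 1 = 4; a[2] = (c[2] - 4×3) / 1 = 3. So a = [5, 4, 3]. Check by forward convolution: c[0] = 5×1 = 5; c[1] = 5×3 + 4×1 = 19; c[2] = 4×3 + 3×1 = 15; c[3] = 3×3 = 9

[5, 4, 3]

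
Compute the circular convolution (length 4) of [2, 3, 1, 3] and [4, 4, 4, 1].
Use y[k] = Σ_j x[j]·h[(k-j) mod 4]. y[0] = 2×4 + 3×1 + 1×4 + 3×4 = 27; y[1] = 2×4 + 3×4 + 1×1 + 3×4 = 33; y[2] = 2×4 + 3×4 + 1×4 + 3×1 = 27; y[3] = 2×1 + 3×4 + 1×4 + 3×4 = 30. Result: [27, 33, 27, 30]

[27, 33, 27, 30]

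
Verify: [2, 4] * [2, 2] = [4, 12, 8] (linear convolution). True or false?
Recompute linear convolution of [2, 4] and [2, 2]: y[0] = 2×2 = 4; y[1] = 2×2 + 4×2 = 12; y[2] = 4×2 = 8 → [4, 12, 8]. Given [4, 12, 8] matches, so answer: Yes

Yes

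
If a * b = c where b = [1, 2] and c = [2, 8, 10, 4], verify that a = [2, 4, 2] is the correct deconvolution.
Forward-compute [2, 4, 2] * [1, 2]: c[0] = 2×1 = 2; c[1] = 2×2 + 4×1 = 8; c[2] = 4×2 + 2×1 = 10; c[3] = 2×2 = 4 → [2, 8, 10, 4]. Matches given c = [2, 8, 10, 4], so verified.

Verified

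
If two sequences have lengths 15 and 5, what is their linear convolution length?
Linear/full convolution length: m + n - 1 = 15 + 5 - 1 = 19

19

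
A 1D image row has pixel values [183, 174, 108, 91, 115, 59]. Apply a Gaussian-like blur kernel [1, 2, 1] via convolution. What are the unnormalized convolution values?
Convolve image row [183, 174, 108, 91, 115, 59] with kernel [1, 2, 1]: y[0] = 183×1 = 183; y[1] = 183×2 + 174×1 = 540; y[2] = 183×1 + 174×2 + 108×1 = 639; y[3] = 174×1 + 108×2 + 91×1 = 481; y[4] = 108×1 + 91×2 + 115×1 = 405; y[5] = 91×1 + 115×2 + 59×1 = 380; y[6] = 115×1 + 59×2 = 233; y[7] = 59×1 = 59 → [183, 540, 639, 481, 405, 380, 233, 59]. Normalization factor = sum(kernel) = 4.

[183, 540, 639, 481, 405, 380, 233, 59]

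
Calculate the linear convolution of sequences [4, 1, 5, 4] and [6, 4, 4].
y[0] = 4×6 = 24; y[1] = 4×4 + 1×6 = 22; y[2] = 4×4 + 1×4 + 5×6 = 50; y[3] = 1×4 + 5×4 + 4×6 = 48; y[4] = 5×4 + 4×4 = 36; y[5] = 4×4 = 16

[24, 22, 50, 48, 36, 16]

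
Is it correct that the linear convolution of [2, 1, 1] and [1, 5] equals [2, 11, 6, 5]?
Recompute linear convolution of [2, 1, 1] and [1, 5]: y[0] = 2×1 = 2; y[1] = 2×5 + 1×1 = 11; y[2] = 1×5 + 1×1 = 6; y[3] = 1×5 = 5 → [2, 11, 6, 5]. Given [2, 11, 6, 5] matches, so answer: Yes

Yes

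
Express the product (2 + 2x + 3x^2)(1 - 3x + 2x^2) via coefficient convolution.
Ascending coefficients: a = [2, 2, 3], b = [1, -3, 2]. c[0] = 2×1 = 2; c[1] = 2×-3 + 2×1 = -4; c[2] = 2×2 + 2×-3 + 3×1 = 1; c[3] = 2×2 + 3×-3 = -5; c[4] = 3×2 = 6. Result coefficients: [2, -4, 1, -5, 6] → 2 - 4x + x^2 - 5x^3 + 6x^4

2 - 4x + x^2 - 5x^3 + 6x^4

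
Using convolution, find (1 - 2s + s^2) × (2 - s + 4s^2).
Ascending coefficients: a = [1, -2, 1], b = [2, -1, 4]. c[0] = 1×2 = 2; c[1] = 1×-1 + -2×2 = -5; c[2] = 1×4 + -2×-1 + 1×2 = 8; c[3] = -2×4 + 1×-1 = -9; c[4] = 1×4 = 4. Result coefficients: [2, -5, 8, -9, 4] → 2 - 5s + 8s^2 - 9s^3 + 4s^4

2 - 5s + 8s^2 - 9s^3 + 4s^4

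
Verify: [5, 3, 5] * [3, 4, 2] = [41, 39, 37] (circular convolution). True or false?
Recompute circular convolution of [5, 3, 5] and [3, 4, 2]: y[0] = 5×3 + 3×2 + 5×4 = 41; y[1] = 5×4 + 3×3 + 5×2 = 39; y[2] = 5×2 + 3×4 + 5×3 = 37 → [41, 39, 37]. Given [41, 39, 37] matches, so answer: Yes

Yes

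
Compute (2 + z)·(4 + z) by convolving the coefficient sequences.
Ascending coefficients: a = [2, 1], b = [4, 1]. c[0] = 2×4 = 8; c[1] = 2×1 + 1×4 = 6; c[2] = 1×1 = 1. Result coefficients: [8, 6, 1] → 8 + 6z + z^2

8 + 6z + z^2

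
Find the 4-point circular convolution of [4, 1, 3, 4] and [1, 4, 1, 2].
Use y[k] = Σ_j s[j]·t[(k-j) mod 4]. y[0] = 4×1 + 1×2 + 3×1 + 4×4 = 25; y[1] = 4×4 + 1×1 + 3×2 + 4×1 = 27; y[2] = 4×1 + 1×4 + 3×1 + 4×2 = 19; y[3] = 4×2 + 1×1 + 3×4 + 4×1 = 25. Result: [25, 27, 19, 25]

[25, 27, 19, 25]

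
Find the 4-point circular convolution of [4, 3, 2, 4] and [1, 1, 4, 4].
Use y[k] = Σ_j f[j]·g[(k-j) mod 4]. y[0] = 4×1 + 3×4 + 2×4 + 4×1 = 28; y[1] = 4×1 + 3×1 + 2×4 + 4×4 = 31; y[2] = 4×4 + 3×1 + 2×1 + 4×4 = 37; y[3] = 4×4 + 3×4 + 2×1 + 4×1 = 34. Result: [28, 31, 37, 34]

[28, 31, 37, 34]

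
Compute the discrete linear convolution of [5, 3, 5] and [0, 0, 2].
y[0] = 5×0 = 0; y[1] = 5×0 + 3×0 = 0; y[2] = 5×2 + 3×0 + 5×0 = 10; y[3] = 3×2 + 5×0 = 6; y[4] = 5×2 = 10

[0, 0, 10, 6, 10]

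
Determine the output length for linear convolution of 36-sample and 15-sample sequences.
Linear/full convolution length: m + n - 1 = 36 + 15 - 1 = 50

50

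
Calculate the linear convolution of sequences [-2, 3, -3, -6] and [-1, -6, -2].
y[0] = -2×-1 = 2; y[1] = -2×-6 + 3×-1 = 9; y[2] = -2×-2 + 3×-6 + -3×-1 = -11; y[3] = 3×-2 + -3×-6 + -6×-1 = 18; y[4] = -3×-2 + -6×-6 = 42; y[5] = -6×-2 = 12

[2, 9, -11, 18, 42, 12]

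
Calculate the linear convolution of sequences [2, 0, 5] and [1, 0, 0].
y[0] = 2×1 = 2; y[1] = 2×0 + 0×1 = 0; y[2] = 2×0 + 0×0 + 5×1 = 5; y[3] = 0×0 + 5×0 = 0; y[4] = 5×0 = 0

[2, 0, 5, 0, 0]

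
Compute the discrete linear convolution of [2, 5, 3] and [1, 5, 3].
y[0] = 2×1 = 2; y[1] = 2×5 + 5×1 = 15; y[2] = 2×3 + 5×5 + 3×1 = 34; y[3] = 5×3 + 3×5 = 30; y[4] = 3×3 = 9

[2, 15, 34, 30, 9]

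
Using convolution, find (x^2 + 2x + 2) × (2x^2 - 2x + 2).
Ascending coefficients: a = [2, 2, 1], b = [2, -2, 2]. c[0] = 2×2 = 4; c[1] = 2×-2 + 2×2 = 0; c[2] = 2×2 + 2×-2 + 1×2 = 2; c[3] = 2×2 + 1×-2 = 2; c[4] = 1×2 = 2. Result coefficients: [4, 0, 2, 2, 2] → 2x^4 + 2x^3 + 2x^2 + 4

2x^4 + 2x^3 + 2x^2 + 4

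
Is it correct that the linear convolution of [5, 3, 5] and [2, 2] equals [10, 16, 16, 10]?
Recompute linear convolution of [5, 3, 5] and [2, 2]: y[0] = 5×2 = 10; y[1] = 5×2 + 3×2 = 16; y[2] = 3×2 + 5×2 = 16; y[3] = 5×2 = 10 → [10, 16, 16, 10]. Given [10, 16, 16, 10] matches, so answer: Yes

Yes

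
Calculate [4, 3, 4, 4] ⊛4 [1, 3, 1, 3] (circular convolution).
Use y[k] = Σ_j x[j]·h[(k-j) mod 4]. y[0] = 4×1 + 3×3 + 4×1 + 4×3 = 29; y[1] = 4×3 + 3×1 + 4×3 + 4×1 = 31; y[2] = 4×1 + 3×3 + 4×1 + 4×3 = 29; y[3] = 4×3 + 3×1 + 4×3 + 4×1 = 31. Result: [29, 31, 29, 31]

[29, 31, 29, 31]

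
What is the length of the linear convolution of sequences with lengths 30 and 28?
Linear/full convolution length: m + n - 1 = 30 + 28 - 1 = 57

57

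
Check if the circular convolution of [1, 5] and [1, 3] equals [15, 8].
Recompute circular convolution of [1, 5] and [1, 3]: y[0] = 1×1 + 5×3 = 16; y[1] = 1×3 + 5×1 = 8 → [16, 8]. Compare to given [15, 8]: they differ at index 0: given 15, correct 16, so answer: No

No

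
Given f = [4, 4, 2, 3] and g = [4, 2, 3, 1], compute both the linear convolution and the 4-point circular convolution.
Linear: y_lin[0] = 4×4 = 16; y_lin[1] = 4×2 + 4×4 = 24; y_lin[2] = 4×3 + 4×2 + 2×4 = 28; y_lin[3] = 4×1 + 4×3 + 2×2 + 3×4 = 32; y_lin[4] = 4×1 + 2×3 + 3×2 = 16; y_lin[5] = 2×1 + 3×3 = 11; y_lin[6] = 3×1 = 3 → [16, 24, 28, 32, 16, 11, 3]. Circular (length 4): y[0] = 4×4 + 4×1 + 2×3 + 3×2 = 32; y[1] = 4×2 + 4×4 + 2×1 + 3×3 = 35; y[2] = 4×3 + 4×2 + 2×4 + 3×1 = 31; y[3] = 4×1 + 4×3 + 2×2 + 3×4 = 32 → [32, 35, 31, 32]

Linear: [16, 24, 28, 32, 16, 11, 3], Circular: [32, 35, 31, 32]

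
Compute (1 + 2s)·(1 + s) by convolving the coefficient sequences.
Ascending coefficients: a = [1, 2], b = [1, 1]. c[0] = 1×1 = 1; c[1] = 1×1 + 2×1 = 3; c[2] = 2×1 = 2. Result coefficients: [1, 3, 2] → 1 + 3s + 2s^2

1 + 3s + 2s^2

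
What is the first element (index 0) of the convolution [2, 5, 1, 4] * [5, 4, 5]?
Use y[k] = Σ_i a[i]·b[k-i] at k=0. y[0] = 2×5 = 10

10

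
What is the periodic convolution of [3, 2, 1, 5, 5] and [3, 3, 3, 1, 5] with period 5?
Use y[k] = Σ_j x[j]·h[(k-j) mod 5]. y[0] = 3×3 + 2×5 + 1×1 + 5×3 + 5×3 = 50; y[1] = 3×3 + 2×3 + 1×5 + 5×1 + 5×3 = 40; y[2] = 3×3 + 2×3 + 1×3 + 5×5 + 5×1 = 48; y[3] = 3×1 + 2×3 + 1×3 + 5×3 + 5×5 = 52; y[4] = 3×5 + 2×1 + 1×3 + 5×3 + 5×3 = 50. Result: [50, 40, 48, 52, 50]

[50, 40, 48, 52, 50]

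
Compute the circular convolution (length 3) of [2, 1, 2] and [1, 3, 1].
Use y[k] = Σ_j a[j]·b[(k-j) mod 3]. y[0] = 2×1 + 1×1 + 2×3 = 9; y[1] = 2×3 + 1×1 + 2×1 = 9; y[2] = 2×1 + 1×3 + 2×1 = 7. Result: [9, 9, 7]

[9, 9, 7]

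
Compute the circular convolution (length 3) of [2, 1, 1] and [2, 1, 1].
Use y[k] = Σ_j f[j]·g[(k-j) mod 3]. y[0] = 2×2 + 1×1 + 1×1 = 6; y[1] = 2×1 + 1×2 + 1×1 = 5; y[2] = 2×1 + 1×1 + 1×2 = 5. Result: [6, 5, 5]

[6, 5, 5]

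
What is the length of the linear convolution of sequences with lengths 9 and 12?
Linear/full convolution length: m + n - 1 = 9 + 12 - 1 = 20

20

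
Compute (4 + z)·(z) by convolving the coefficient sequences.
Ascending coefficients: a = [4, 1], b = [0, 1]. c[0] = 4×0 = 0; c[1] = 4×1 + 1×0 = 4; c[2] = 1×1 = 1. Result coefficients: [0, 4, 1] → 4z + z^2

4z + z^2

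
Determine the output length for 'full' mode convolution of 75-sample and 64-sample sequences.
Linear/full convolution length: m + n - 1 = 75 + 64 - 1 = 138

138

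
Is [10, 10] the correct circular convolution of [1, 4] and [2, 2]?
Recompute circular convolution of [1, 4] and [2, 2]: y[0] = 1×2 + 4×2 = 10; y[1] = 1×2 + 4×2 = 10 → [10, 10]. Given [10, 10] matches, so answer: Yes

Yes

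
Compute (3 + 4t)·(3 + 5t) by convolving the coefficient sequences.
Ascending coefficients: a = [3, 4], b = [3, 5]. c[0] = 3×3 = 9; c[1] = 3×5 + 4×3 = 27; c[2] = 4×5 = 20. Result coefficients: [9, 27, 20] → 9 + 27t + 20t^2

9 + 27t + 20t^2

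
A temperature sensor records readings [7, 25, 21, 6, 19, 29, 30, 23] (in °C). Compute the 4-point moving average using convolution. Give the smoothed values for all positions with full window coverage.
4-point moving average kernel = [1, 1, 1, 1]. Apply in 'valid' mode (full window coverage): avg[0] = (7 + 25 + 21 + 6) / 4 = 14.75; avg[1] = (25 + 21 + 6 + 19) / 4 = 17.75; avg[2] = (21 + 6 + 19 + 29) / 4 = 18.75; avg[3] = (6 + 19 + 29 + 30) / 4 = 21.0; avg[4] = (19 + 29 + 30 + 23) / 4 = 25.25. Smoothed values: [14.75, 17.75, 18.75, 21.0, 25.25]

[14.75, 17.75, 18.75, 21.0, 25.25]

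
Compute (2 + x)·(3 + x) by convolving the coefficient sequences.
Ascending coefficients: a = [2, 1], b = [3, 1]. c[0] = 2×3 = 6; c[1] = 2×1 + 1×3 = 5; c[2] = 1×1 = 1. Result coefficients: [6, 5, 1] → 6 + 5x + x^2

6 + 5x + x^2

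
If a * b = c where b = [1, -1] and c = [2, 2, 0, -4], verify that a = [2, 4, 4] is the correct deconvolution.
Forward-compute [2, 4, 4] * [1, -1]: c[0] = 2×1 = 2; c[1] = 2×-1 + 4×1 = 2; c[2] = 4×-1 + 4×1 = 0; c[3] = 4×-1 = -4 → [2, 2, 0, -4]. Matches given c = [2, 2, 0, -4], so verified.

Verified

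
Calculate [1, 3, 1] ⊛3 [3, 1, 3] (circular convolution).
Use y[k] = Σ_j u[j]·v[(k-j) mod 3]. y[0] = 1×3 + 3×3 + 1×1 = 13; y[1] = 1×1 + 3×3 + 1×3 = 13; y[2] = 1×3 + 3×1 + 1×3 = 9. Result: [13, 13, 9]

[13, 13, 9]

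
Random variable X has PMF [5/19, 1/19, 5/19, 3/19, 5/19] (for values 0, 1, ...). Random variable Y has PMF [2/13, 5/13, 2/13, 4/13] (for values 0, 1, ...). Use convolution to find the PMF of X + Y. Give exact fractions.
P(X+Y=k) = Σ_i P(X=i)·P(Y=k-i) — a convolution of [5/19, 1/19, 5/19, 3/19, 5/19] and [2/13, 5/13, 2/13, 4/13]. P(X+Y=0) = (5/19)×(2/13) = 10/247; P(X+Y=1) = (5/19)×(5/13) + (1/19)×(2/13) = 25/247 + 2/247 = 27/247; P(X+Y=2) = (5/19)×(2/13) + (1/19)×(5/13) + (5/19)×(2/13) = 10/247 + 5/247 + 10/247 = 25/247; P(X+Y=3) = (5/19)×(4/13) + (1/19)×(2/13) + (5/19)×(5/13) + (3/19)×(2/13) = 20/247 + 2/247 + 25/247 + 6/247 = 53/247; P(X+Y=4) = (1/19)×(4/13) + (5/19)×(2/13) + (3/19)×(5/13) + (5/19)×(2/13) = 4/247 + 10/247 + 15/247 + 10/247 = 3/19; P(X+Y=5) = (5/19)×(4/13) + (3/19)×(2/13) + (5/19)×(5/13) = 20/247 + 6/247 + 25/247 = 51/247; P(X+Y=6) = (3/19)×(4/13) + (5/19)×(2/13) = 12/247 + 10/247 = 22/247; P(X+Y=7) = (5/19)×(4/13) = 20/247. PMF: [10/247, 27/247, 25/247, 53/247, 3/19, 51/247, 22/247, 20/247] (sums to 1 ✓)

[10/247, 27/247, 25/247, 53/247, 3/19, 51/247, 22/247, 20/247]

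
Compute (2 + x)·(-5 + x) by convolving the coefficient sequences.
Ascending coefficients: a = [2, 1], b = [-5, 1]. c[0] = 2×-5 = -10; c[1] = 2×1 + 1×-5 = -3; c[2] = 1×1 = 1. Result coefficients: [-10, -3, 1] → -10 - 3x + x^2

-10 - 3x + x^2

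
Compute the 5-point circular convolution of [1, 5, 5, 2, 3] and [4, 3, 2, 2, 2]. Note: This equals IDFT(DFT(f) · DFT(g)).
Either evaluate y[k] = Σ_j f[j]·g[(k-j) mod 5] directly, or use IDFT(DFT(f) · DFT(g)). y[0] = 1×4 + 5×2 + 5×2 + 2×2 + 3×3 = 37; y[1] = 1×3 + 5×4 + 5×2 + 2×2 + 3×2 = 43; y[2] = 1×2 + 5×3 + 5×4 + 2×2 + 3×2 = 47; y[3] = 1×2 + 5×2 + 5×3 + 2×4 + 3×2 = 41; y[4] = 1×2 + 5×2 + 5×2 + 2×3 + 3×4 = 40. Result: [37, 43, 47, 41, 40]

[37, 43, 47, 41, 40]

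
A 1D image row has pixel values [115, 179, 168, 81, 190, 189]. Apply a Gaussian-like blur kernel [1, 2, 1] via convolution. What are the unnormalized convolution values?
Convolve image row [115, 179, 168, 81, 190, 189] with kernel [1, 2, 1]: y[0] = 115×1 = 115; y[1] = 115×2 + 179×1 = 409; y[2] = 115×1 + 179×2 + 168×1 = 641; y[3] = 179×1 + 168×2 + 81×1 = 596; y[4] = 168×1 + 81×2 + 190×1 = 520; y[5] = 81×1 + 190×2 + 189×1 = 650; y[6] = 190×1 + 189×2 = 568; y[7] = 189×1 = 189 → [115, 409, 641, 596, 520, 650, 568, 189]. Normalization factor = sum(kernel) = 4.

[115, 409, 641, 596, 520, 650, 568, 189]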